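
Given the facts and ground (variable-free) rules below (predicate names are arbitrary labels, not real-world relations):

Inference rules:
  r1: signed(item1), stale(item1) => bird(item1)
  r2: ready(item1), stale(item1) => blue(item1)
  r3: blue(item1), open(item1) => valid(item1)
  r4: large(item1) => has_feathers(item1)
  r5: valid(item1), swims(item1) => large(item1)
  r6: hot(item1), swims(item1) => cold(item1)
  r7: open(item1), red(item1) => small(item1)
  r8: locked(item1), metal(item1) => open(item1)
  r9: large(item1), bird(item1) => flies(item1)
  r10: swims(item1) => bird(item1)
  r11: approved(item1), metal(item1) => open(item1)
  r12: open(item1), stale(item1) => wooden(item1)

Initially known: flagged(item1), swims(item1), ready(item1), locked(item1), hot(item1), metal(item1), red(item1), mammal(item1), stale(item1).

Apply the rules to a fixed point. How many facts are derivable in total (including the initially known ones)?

Round 1 fires r2, r6, r8, r10, giving blue(item1), cold(item1), open(item1), bird(item1).
Round 2 fires r3, r7, r12, giving valid(item1), small(item1), wooden(item1).
Round 3 fires r5, giving large(item1).
Round 4 fires r4, r9, giving has_feathers(item1), flies(item1).
Closure: {bird(item1), blue(item1), cold(item1), flagged(item1), flies(item1), has_feathers(item1), hot(item1), large(item1), locked(item1), mammal(item1), metal(item1), open(item1), ready(item1), red(item1), small(item1), stale(item1), swims(item1), valid(item1), wooden(item1)} — 19 facts.

19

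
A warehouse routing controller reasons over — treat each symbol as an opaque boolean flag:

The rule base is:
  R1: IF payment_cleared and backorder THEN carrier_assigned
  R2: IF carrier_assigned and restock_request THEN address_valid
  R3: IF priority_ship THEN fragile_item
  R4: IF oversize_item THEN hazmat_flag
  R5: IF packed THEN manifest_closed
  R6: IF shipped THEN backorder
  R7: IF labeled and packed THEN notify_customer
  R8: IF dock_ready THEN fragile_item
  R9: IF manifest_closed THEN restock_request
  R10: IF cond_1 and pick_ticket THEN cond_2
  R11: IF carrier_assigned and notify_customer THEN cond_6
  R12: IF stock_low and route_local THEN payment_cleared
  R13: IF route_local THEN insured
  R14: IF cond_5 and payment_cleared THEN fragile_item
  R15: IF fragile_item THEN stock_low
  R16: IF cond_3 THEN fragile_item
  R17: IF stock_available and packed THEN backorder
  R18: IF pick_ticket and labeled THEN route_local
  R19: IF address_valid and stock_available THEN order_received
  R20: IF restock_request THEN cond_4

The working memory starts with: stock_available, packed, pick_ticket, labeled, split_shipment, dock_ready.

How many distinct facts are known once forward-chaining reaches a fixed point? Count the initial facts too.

Round 1 — R5, R7, R8, R17, R18, derive manifest_closed, notify_customer, fragile_item, backorder, route_local.
Round 2 — R9, R13, R15, derive restock_request, insured, stock_low.
Round 3 — R12, R20, derive payment_cleared, cond_4.
Round 4 — R1, derive carrier_assigned.
Round 5 — R2, R11, derive address_valid, cond_6.
Round 6 — R19, derive order_received.
Closure: {address_valid, backorder, carrier_assigned, cond_4, cond_6, dock_ready, fragile_item, insured, labeled, manifest_closed, notify_customer, order_received, packed, payment_cleared, pick_ticket, restock_request, route_local, split_shipment, stock_available, stock_low} — 20 facts.

20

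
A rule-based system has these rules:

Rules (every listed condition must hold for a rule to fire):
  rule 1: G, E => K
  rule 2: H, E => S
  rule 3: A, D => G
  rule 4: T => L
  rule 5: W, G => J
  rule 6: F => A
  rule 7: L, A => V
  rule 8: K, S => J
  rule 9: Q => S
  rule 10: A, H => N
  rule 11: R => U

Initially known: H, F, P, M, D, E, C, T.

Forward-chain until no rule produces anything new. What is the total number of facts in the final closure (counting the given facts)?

Round 1: rule 2 [H, E => S]; rule 4 [T => L]; rule 6 [F => A]. Adds S, L, A.
Round 2: rule 3 [A, D => G]; rule 7 [L, A => V]; rule 10 [A, H => N]. Adds G, V, N.
Round 3: rule 1 [G, E => K]. Adds K.
Round 4: rule 8 [K, S => J]. Adds J.
Closure: {A, C, D, E, F, G, H, J, K, L, M, N, P, S, T, V} — 16 facts.

16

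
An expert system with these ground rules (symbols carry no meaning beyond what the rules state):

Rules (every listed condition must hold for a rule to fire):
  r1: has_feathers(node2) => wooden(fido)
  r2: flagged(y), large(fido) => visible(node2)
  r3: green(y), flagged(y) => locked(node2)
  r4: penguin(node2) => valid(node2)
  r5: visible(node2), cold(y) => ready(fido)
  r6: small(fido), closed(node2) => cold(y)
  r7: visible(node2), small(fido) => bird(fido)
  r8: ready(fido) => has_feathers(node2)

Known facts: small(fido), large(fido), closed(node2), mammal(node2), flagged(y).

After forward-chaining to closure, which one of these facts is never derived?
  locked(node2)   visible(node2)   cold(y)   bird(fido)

locked(node2)

Round 1 fires r2, r6, giving visible(node2), cold(y).
Round 2 fires r5, r7, giving ready(fido), bird(fido).
Round 3 fires r8, giving has_feathers(node2).
Round 4 fires r1, giving wooden(fido).
Derived: bird(fido) (round 2), cold(y) (round 1), visible(node2) (round 1). locked(node2) never appears in any round.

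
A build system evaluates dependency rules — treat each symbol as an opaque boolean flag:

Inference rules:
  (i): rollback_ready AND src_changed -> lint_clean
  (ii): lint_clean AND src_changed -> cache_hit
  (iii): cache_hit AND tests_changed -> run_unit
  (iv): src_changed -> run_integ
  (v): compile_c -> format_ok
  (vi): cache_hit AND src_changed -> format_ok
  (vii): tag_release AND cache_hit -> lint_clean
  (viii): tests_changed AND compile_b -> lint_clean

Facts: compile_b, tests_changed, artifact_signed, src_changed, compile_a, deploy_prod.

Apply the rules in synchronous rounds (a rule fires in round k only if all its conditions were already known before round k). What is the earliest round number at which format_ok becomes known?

Round 1 — (iv), (viii), derive run_integ, lint_clean.
Round 2 — (ii), derive cache_hit.
Round 3 — (iii), (vi), derive run_unit, format_ok.
format_ok first appears in round 3.

3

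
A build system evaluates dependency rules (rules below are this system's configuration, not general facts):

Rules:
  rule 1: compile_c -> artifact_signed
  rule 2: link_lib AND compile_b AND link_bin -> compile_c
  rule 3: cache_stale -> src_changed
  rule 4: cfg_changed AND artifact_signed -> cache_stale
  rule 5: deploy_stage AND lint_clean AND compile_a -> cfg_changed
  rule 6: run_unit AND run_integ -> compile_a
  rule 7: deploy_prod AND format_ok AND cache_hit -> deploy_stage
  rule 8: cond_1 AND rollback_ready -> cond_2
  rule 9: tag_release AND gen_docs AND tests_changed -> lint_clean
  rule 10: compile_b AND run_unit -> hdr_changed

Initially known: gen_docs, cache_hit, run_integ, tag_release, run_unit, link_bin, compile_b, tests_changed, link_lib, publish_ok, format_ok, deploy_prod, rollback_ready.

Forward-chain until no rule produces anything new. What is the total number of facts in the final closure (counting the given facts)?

22

Round 1 — rule 2, rule 6, rule 7, rule 9, rule 10, derive compile_c, compile_a, deploy_stage, lint_clean, hdr_changed.
Round 2 — rule 1, rule 5, derive artifact_signed, cfg_changed.
Round 3 — rule 4, derive cache_stale.
Round 4 — rule 3, derive src_changed.
Closure: {artifact_signed, cache_hit, cache_stale, cfg_changed, compile_a, compile_b, compile_c, deploy_prod, deploy_stage, format_ok, gen_docs, hdr_changed, link_bin, link_lib, lint_clean, publish_ok, rollback_ready, run_integ, run_unit, src_changed, tag_release, tests_changed} — 22 facts.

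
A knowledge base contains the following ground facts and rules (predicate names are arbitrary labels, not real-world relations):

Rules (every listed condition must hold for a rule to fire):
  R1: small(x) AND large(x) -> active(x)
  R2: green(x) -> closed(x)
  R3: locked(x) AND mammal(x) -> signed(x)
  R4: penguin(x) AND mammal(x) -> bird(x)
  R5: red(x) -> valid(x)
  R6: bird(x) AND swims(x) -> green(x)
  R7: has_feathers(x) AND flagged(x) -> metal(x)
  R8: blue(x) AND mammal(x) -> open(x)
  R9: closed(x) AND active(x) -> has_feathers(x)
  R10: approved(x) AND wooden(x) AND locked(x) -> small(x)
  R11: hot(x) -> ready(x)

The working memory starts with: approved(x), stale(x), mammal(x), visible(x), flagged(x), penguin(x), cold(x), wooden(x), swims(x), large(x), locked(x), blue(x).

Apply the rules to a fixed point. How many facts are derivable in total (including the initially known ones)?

Round 1 — R3, R4, R8, R10, derive signed(x), bird(x), open(x), small(x).
Round 2 — R1, R6, derive active(x), green(x).
Round 3 — R2, derive closed(x).
Round 4 — R9, derive has_feathers(x).
Round 5 — R7, derive metal(x).
Closure: {active(x), approved(x), bird(x), blue(x), closed(x), cold(x), flagged(x), green(x), has_feathers(x), large(x), locked(x), mammal(x), metal(x), open(x), penguin(x), signed(x), small(x), stale(x), swims(x), visible(x), wooden(x)} — 21 facts.

21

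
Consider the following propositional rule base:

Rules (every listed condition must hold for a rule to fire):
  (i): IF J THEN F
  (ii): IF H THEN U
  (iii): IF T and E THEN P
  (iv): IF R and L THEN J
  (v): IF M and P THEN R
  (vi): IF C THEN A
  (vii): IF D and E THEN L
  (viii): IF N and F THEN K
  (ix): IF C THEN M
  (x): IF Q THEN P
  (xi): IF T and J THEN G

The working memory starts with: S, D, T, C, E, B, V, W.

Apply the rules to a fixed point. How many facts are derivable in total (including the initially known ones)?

Round 1 — (iii), (vi), (vii), (ix), derive P, A, L, M.
Round 2 — (v), derive R.
Round 3 — (iv), derive J.
Round 4 — (i), (xi), derive F, G.
Closure: {A, B, C, D, E, F, G, J, L, M, P, R, S, T, V, W} — 16 facts.

16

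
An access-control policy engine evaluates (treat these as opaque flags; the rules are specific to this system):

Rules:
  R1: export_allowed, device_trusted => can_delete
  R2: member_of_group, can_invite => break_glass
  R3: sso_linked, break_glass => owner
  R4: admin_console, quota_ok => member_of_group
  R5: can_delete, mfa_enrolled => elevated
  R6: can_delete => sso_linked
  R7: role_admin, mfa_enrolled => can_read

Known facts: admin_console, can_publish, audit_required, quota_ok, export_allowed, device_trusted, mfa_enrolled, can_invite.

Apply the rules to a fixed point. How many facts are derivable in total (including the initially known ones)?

Round 1: R1 [export_allowed, device_trusted => can_delete]; R4 [admin_console, quota_ok => member_of_group]. New: can_delete, member_of_group.
Round 2: R2 [member_of_group, can_invite => break_glass]; R5 [can_delete, mfa_enrolled => elevated]; R6 [can_delete => sso_linked]. New: break_glass, elevated, sso_linked.
Round 3: R3 [sso_linked, break_glass => owner]. New: owner.
Closure: {admin_console, audit_required, break_glass, can_delete, can_invite, can_publish, device_trusted, elevated, export_allowed, member_of_group, mfa_enrolled, owner, quota_ok, sso_linked} — 14 facts.

14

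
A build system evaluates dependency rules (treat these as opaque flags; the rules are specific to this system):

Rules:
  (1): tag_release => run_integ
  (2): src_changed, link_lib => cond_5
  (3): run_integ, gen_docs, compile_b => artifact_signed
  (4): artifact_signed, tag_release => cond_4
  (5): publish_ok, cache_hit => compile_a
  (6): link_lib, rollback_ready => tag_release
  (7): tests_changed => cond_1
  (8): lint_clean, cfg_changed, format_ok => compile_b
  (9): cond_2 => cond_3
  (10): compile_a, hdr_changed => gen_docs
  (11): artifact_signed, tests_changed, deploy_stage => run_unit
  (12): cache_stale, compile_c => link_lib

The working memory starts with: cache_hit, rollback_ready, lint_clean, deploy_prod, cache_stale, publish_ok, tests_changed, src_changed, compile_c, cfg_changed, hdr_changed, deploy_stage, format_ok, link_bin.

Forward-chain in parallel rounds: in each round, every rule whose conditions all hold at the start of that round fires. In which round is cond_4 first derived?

Round 1 — (5), (7), (8), (12), derive compile_a, cond_1, compile_b, link_lib.
Round 2 — (2), (6), (10), derive cond_5, tag_release, gen_docs.
Round 3 — (1), derive run_integ.
Round 4 — (3), derive artifact_signed.
Round 5 — (4), (11), derive cond_4, run_unit.
cond_4 first appears in round 5.

5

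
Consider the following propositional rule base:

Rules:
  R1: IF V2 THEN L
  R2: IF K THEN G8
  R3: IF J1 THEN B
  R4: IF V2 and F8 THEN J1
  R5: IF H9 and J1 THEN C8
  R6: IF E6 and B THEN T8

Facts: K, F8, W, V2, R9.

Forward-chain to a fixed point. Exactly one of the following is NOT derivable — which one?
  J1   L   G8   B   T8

Round 1 fires R1, R2, R4, giving L, G8, J1.
Round 2 fires R3, giving B.
Derived: L (round 1), G8 (round 1), B (round 2), J1 (round 1). T8 never appears in any round.

T8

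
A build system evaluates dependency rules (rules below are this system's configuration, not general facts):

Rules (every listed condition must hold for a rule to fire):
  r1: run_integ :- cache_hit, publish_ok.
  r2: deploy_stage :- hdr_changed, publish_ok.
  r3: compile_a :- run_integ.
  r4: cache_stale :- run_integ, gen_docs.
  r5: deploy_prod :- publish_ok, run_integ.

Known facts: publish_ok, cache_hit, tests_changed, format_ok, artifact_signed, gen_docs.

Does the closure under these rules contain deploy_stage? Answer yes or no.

Round 1 — r1, derive run_integ.
Round 2 — r3, r4, r5, derive compile_a, cache_stale, deploy_prod.
Fixed point reached. deploy_stage is concluded only by r2; r2 needs hdr_changed (never derived).

no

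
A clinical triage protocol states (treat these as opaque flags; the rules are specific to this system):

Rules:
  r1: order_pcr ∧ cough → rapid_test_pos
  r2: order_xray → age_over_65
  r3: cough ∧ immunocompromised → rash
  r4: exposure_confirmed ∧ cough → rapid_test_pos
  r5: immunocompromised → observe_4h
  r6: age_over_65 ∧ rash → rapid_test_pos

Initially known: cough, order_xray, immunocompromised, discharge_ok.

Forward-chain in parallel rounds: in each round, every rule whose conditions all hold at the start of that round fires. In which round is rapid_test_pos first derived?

2

[1] r2 [order_xray → age_over_65]; r3 [cough ∧ immunocompromised → rash]; r5 [immunocompromised → observe_4h]. ⇒ new: age_over_65, rash, observe_4h.
[2] r6 [age_over_65 ∧ rash → rapid_test_pos]. ⇒ new: rapid_test_pos.
rapid_test_pos first appears in round 2.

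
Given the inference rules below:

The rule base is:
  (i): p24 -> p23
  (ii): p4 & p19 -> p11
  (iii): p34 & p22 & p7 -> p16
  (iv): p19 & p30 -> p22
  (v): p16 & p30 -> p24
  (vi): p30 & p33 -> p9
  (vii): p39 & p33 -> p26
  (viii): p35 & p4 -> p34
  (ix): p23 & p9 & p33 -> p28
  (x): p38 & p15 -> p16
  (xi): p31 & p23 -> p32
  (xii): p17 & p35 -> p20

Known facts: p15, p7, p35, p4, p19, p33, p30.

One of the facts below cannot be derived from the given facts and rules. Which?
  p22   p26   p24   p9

p26

Round 1 fires (ii), (iv), (vi), (viii), giving p11, p22, p9, p34.
Round 2 fires (iii), giving p16.
Round 3 fires (v), giving p24.
Round 4 fires (i), giving p23.
Round 5 fires (ix), giving p28.
Derived: p24 (round 3), p9 (round 1), p22 (round 1). p26 never appears in any round.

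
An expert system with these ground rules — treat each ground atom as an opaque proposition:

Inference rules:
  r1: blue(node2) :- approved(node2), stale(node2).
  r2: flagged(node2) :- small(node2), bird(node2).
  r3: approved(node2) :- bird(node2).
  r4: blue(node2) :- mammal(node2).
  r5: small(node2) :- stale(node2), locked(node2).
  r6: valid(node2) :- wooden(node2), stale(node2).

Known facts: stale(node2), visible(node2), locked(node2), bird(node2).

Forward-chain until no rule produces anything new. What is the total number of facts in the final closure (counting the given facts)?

Round 1 fires r3, r5, giving approved(node2), small(node2).
Round 2 fires r1, r2, giving blue(node2), flagged(node2).
Closure: {approved(node2), bird(node2), blue(node2), flagged(node2), locked(node2), small(node2), stale(node2), visible(node2)} — 8 facts.

8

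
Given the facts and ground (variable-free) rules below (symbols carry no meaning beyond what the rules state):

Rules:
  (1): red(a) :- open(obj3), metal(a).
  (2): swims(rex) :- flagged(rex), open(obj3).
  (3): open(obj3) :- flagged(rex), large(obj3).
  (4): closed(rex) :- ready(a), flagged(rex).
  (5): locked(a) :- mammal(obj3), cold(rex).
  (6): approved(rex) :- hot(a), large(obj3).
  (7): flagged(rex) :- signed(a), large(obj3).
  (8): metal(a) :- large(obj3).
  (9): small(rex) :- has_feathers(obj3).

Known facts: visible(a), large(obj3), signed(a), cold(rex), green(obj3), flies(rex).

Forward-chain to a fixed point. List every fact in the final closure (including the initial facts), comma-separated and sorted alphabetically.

cold(rex), flagged(rex), flies(rex), green(obj3), large(obj3), metal(a), open(obj3), red(a), signed(a), swims(rex), visible(a)

Round 1: (7) [flagged(rex) :- signed(a), large(obj3).]; (8) [metal(a) :- large(obj3).]. Adds flagged(rex), metal(a).
Round 2: (3) [open(obj3) :- flagged(rex), large(obj3).]. Adds open(obj3).
Round 3: (1) [red(a) :- open(obj3), metal(a).]; (2) [swims(rex) :- flagged(rex), open(obj3).]. Adds red(a), swims(rex).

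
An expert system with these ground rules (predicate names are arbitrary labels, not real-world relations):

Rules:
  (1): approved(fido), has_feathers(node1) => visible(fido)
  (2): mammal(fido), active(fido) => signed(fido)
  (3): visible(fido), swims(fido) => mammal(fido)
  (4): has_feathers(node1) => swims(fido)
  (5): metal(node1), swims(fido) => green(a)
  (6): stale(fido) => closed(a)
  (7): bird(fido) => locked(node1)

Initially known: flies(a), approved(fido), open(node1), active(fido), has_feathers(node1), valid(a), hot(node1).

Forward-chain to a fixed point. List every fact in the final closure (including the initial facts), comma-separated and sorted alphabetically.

Round 1 — (1), (4), derive visible(fido), swims(fido).
Round 2 — (3), derive mammal(fido).
Round 3 — (2), derive signed(fido).

active(fido), approved(fido), flies(a), has_feathers(node1), hot(node1), mammal(fido), open(node1), signed(fido), swims(fido), valid(a), visible(fido)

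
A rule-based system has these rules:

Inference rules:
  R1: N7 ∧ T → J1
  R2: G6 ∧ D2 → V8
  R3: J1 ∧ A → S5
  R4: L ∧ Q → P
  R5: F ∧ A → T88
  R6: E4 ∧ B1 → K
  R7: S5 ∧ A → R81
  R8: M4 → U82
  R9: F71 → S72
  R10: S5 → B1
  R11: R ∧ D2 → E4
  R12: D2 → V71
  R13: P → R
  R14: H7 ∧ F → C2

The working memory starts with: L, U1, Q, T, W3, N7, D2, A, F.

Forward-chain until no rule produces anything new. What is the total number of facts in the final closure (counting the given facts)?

Round 1: R1 [N7 ∧ T → J1]; R4 [L ∧ Q → P]; R5 [F ∧ A → T88]; R12 [D2 → V71]. New: J1, P, T88, V71.
Round 2: R3 [J1 ∧ A → S5]; R13 [P → R]. New: S5, R.
Round 3: R7 [S5 ∧ A → R81]; R10 [S5 → B1]; R11 [R ∧ D2 → E4]. New: R81, B1, E4.
Round 4: R6 [E4 ∧ B1 → K]. New: K.
Closure: {A, B1, D2, E4, F, J1, K, L, N7, P, Q, R, R81, S5, T, T88, U1, V71, W3} — 19 facts.

19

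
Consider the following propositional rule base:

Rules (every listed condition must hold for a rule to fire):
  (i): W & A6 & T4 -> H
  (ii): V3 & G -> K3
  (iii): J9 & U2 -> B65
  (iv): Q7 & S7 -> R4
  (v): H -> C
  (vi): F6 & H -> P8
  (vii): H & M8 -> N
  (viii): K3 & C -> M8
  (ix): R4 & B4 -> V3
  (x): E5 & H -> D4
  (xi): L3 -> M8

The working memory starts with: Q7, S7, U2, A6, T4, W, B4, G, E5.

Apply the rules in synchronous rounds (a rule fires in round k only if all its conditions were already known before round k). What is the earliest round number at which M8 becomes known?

Round 1: (i) [W & A6 & T4 -> H]; (iv) [Q7 & S7 -> R4]. Adds H, R4.
Round 2: (v) [H -> C]; (ix) [R4 & B4 -> V3]; (x) [E5 & H -> D4]. Adds C, V3, D4.
Round 3: (ii) [V3 & G -> K3]. Adds K3.
Round 4: (viii) [K3 & C -> M8]. Adds M8.
M8 first appears in round 4.

4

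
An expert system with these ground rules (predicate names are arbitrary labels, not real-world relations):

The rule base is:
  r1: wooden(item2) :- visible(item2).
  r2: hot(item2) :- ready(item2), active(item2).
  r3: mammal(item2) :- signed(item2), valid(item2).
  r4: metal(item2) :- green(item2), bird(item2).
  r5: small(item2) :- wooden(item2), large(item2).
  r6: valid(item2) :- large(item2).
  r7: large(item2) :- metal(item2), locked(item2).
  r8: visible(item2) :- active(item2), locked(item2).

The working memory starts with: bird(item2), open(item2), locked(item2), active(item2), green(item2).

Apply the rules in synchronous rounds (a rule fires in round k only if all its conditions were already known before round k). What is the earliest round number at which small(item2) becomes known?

Round 1: r4 [metal(item2) :- green(item2), bird(item2).]; r8 [visible(item2) :- active(item2), locked(item2).]. New: metal(item2), visible(item2).
Round 2: r1 [wooden(item2) :- visible(item2).]; r7 [large(item2) :- metal(item2), locked(item2).]. New: wooden(item2), large(item2).
Round 3: r5 [small(item2) :- wooden(item2), large(item2).]; r6 [valid(item2) :- large(item2).]. New: small(item2), valid(item2).
small(item2) first appears in round 3.

3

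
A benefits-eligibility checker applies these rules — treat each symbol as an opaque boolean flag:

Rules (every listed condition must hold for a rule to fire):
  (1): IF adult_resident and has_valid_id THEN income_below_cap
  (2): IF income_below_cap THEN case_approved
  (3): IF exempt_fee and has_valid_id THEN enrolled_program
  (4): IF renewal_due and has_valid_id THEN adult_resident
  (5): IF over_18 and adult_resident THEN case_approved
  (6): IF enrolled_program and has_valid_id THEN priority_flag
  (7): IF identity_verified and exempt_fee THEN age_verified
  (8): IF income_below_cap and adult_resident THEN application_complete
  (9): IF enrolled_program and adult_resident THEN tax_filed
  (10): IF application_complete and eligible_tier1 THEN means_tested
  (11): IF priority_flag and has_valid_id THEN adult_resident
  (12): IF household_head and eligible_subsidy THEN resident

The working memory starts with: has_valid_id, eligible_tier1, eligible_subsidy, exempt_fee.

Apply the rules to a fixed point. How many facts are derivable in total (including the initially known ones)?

12

Round 1: (3) [IF exempt_fee and has_valid_id THEN enrolled_program]. New: enrolled_program.
Round 2: (6) [IF enrolled_program and has_valid_id THEN priority_flag]. New: priority_flag.
Round 3: (11) [IF priority_flag and has_valid_id THEN adult_resident]. New: adult_resident.
Round 4: (1) [IF adult_resident and has_valid_id THEN income_below_cap]; (9) [IF enrolled_program and adult_resident THEN tax_filed]. New: income_below_cap, tax_filed.
Round 5: (2) [IF income_below_cap THEN case_approved]; (8) [IF income_below_cap and adult_resident THEN application_complete]. New: case_approved, application_complete.
Round 6: (10) [IF application_complete and eligible_tier1 THEN means_tested]. New: means_tested.
Closure: {adult_resident, application_complete, case_approved, eligible_subsidy, eligible_tier1, enrolled_program, exempt_fee, has_valid_id, income_below_cap, means_tested, priority_flag, tax_filed} — 12 facts.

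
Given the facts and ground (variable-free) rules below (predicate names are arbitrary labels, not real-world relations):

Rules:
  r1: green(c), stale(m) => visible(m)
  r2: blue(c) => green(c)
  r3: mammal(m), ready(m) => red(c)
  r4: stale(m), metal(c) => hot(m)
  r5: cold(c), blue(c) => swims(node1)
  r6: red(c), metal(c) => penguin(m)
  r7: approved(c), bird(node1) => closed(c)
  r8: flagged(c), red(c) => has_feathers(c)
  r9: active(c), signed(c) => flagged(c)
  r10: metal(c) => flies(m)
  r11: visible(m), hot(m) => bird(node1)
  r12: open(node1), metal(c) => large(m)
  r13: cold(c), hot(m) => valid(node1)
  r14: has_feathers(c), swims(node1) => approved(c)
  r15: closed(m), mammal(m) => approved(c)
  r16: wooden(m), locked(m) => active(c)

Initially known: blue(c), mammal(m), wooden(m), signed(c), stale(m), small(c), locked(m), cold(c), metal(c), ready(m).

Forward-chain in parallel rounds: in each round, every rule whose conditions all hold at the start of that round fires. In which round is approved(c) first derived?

4

Round 1: r2 [blue(c) => green(c)]; r3 [mammal(m), ready(m) => red(c)]; r4 [stale(m), metal(c) => hot(m)]; r5 [cold(c), blue(c) => swims(node1)]; r10 [metal(c) => flies(m)]; r16 [wooden(m), locked(m) => active(c)]. New: green(c), red(c), hot(m), swims(node1), flies(m), active(c).
Round 2: r1 [green(c), stale(m) => visible(m)]; r6 [red(c), metal(c) => penguin(m)]; r9 [active(c), signed(c) => flagged(c)]; r13 [cold(c), hot(m) => valid(node1)]. New: visible(m), penguin(m), flagged(c), valid(node1).
Round 3: r8 [flagged(c), red(c) => has_feathers(c)]; r11 [visible(m), hot(m) => bird(node1)]. New: has_feathers(c), bird(node1).
Round 4: r14 [has_feathers(c), swims(node1) => approved(c)]. New: approved(c).
approved(c) first appears in round 4.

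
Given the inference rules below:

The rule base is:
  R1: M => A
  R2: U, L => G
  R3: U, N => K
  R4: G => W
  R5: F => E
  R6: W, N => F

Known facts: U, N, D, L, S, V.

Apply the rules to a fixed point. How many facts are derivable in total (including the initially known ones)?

Round 1: R2 [U, L => G]; R3 [U, N => K]. New: G, K.
Round 2: R4 [G => W]. New: W.
Round 3: R6 [W, N => F]. New: F.
Round 4: R5 [F => E]. New: E.
Closure: {D, E, F, G, K, L, N, S, U, V, W} — 11 facts.

11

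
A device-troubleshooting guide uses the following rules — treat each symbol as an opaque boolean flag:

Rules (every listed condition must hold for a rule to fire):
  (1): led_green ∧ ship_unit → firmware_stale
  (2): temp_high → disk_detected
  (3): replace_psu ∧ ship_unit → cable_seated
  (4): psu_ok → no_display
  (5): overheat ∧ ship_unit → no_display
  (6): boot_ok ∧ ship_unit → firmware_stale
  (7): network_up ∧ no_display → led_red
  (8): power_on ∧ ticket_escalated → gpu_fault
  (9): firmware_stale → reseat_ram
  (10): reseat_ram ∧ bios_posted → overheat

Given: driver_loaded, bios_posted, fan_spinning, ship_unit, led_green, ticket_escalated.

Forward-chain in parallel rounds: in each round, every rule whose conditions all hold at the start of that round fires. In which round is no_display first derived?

4

Round 1: (1) [led_green ∧ ship_unit → firmware_stale]. New: firmware_stale.
Round 2: (9) [firmware_stale → reseat_ram]. New: reseat_ram.
Round 3: (10) [reseat_ram ∧ bios_posted → overheat]. New: overheat.
Round 4: (5) [overheat ∧ ship_unit → no_display]. New: no_display.
no_display first appears in round 4.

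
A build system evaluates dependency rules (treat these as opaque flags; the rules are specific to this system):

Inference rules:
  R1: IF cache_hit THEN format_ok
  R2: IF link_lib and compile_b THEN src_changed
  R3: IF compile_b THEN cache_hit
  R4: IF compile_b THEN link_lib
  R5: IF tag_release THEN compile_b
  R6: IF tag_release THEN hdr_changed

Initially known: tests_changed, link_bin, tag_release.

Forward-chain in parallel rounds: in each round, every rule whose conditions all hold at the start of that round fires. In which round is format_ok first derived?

Round 1: R5 [IF tag_release THEN compile_b]; R6 [IF tag_release THEN hdr_changed]. Adds compile_b, hdr_changed.
Round 2: R3 [IF compile_b THEN cache_hit]; R4 [IF compile_b THEN link_lib]. Adds cache_hit, link_lib.
Round 3: R1 [IF cache_hit THEN format_ok]; R2 [IF link_lib and compile_b THEN src_changed]. Adds format_ok, src_changed.
format_ok first appears in round 3.

3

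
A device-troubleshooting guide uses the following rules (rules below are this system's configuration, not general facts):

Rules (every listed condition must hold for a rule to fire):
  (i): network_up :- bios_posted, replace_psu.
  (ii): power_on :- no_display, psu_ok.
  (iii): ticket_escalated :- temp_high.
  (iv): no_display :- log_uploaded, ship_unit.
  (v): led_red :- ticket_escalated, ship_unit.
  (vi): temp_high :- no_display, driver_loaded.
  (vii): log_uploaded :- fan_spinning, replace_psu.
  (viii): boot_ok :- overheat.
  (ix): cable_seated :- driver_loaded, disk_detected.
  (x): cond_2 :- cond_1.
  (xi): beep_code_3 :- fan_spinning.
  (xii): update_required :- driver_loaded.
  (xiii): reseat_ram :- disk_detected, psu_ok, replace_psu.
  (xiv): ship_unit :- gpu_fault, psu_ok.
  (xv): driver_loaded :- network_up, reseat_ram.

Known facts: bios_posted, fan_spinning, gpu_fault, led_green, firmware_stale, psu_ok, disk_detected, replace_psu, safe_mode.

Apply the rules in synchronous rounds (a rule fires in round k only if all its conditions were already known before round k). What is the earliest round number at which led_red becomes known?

5

Round 1 fires (i), (vii), (xi), (xiii), (xiv), giving network_up, log_uploaded, beep_code_3, reseat_ram, ship_unit.
Round 2 fires (iv), (xv), giving no_display, driver_loaded.
Round 3 fires (ii), (vi), (ix), (xii), giving power_on, temp_high, cable_seated, update_required.
Round 4 fires (iii), giving ticket_escalated.
Round 5 fires (v), giving led_red.
led_red first appears in round 5.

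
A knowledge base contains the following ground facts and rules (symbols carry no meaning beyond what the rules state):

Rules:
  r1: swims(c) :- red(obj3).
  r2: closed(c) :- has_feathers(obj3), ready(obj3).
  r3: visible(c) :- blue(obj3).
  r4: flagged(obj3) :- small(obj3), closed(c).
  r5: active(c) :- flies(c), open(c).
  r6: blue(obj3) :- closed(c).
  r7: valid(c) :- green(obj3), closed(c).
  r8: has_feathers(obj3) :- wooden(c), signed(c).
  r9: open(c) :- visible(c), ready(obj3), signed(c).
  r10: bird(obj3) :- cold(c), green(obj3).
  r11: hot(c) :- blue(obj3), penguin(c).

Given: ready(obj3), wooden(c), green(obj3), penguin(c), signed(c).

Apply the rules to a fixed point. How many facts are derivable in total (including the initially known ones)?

12

Round 1: r8 [has_feathers(obj3) :- wooden(c), signed(c).]. New: has_feathers(obj3).
Round 2: r2 [closed(c) :- has_feathers(obj3), ready(obj3).]. New: closed(c).
Round 3: r6 [blue(obj3) :- closed(c).]; r7 [valid(c) :- green(obj3), closed(c).]. New: blue(obj3), valid(c).
Round 4: r3 [visible(c) :- blue(obj3).]; r11 [hot(c) :- blue(obj3), penguin(c).]. New: visible(c), hot(c).
Round 5: r9 [open(c) :- visible(c), ready(obj3), signed(c).]. New: open(c).
Closure: {blue(obj3), closed(c), green(obj3), has_feathers(obj3), hot(c), open(c), penguin(c), ready(obj3), signed(c), valid(c), visible(c), wooden(c)} — 12 facts.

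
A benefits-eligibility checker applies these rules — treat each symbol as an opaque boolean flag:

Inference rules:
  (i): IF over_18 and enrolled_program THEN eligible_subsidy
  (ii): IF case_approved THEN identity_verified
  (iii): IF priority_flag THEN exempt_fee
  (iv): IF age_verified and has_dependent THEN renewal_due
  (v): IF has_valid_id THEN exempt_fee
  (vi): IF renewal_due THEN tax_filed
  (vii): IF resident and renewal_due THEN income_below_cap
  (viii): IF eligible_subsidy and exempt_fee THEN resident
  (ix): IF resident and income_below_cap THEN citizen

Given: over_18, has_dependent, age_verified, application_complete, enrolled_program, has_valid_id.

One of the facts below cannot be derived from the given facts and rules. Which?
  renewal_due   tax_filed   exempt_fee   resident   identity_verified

Round 1: (i) [IF over_18 and enrolled_program THEN eligible_subsidy]; (iv) [IF age_verified and has_dependent THEN renewal_due]; (v) [IF has_valid_id THEN exempt_fee]. Adds eligible_subsidy, renewal_due, exempt_fee.
Round 2: (vi) [IF renewal_due THEN tax_filed]; (viii) [IF eligible_subsidy and exempt_fee THEN resident]. Adds tax_filed, resident.
Round 3: (vii) [IF resident and renewal_due THEN income_below_cap]. Adds income_below_cap.
Round 4: (ix) [IF resident and income_below_cap THEN citizen]. Adds citizen.
Derived: renewal_due (round 1), resident (round 2), exempt_fee (round 1), tax_filed (round 2). identity_verified never appears in any round.

identity_verified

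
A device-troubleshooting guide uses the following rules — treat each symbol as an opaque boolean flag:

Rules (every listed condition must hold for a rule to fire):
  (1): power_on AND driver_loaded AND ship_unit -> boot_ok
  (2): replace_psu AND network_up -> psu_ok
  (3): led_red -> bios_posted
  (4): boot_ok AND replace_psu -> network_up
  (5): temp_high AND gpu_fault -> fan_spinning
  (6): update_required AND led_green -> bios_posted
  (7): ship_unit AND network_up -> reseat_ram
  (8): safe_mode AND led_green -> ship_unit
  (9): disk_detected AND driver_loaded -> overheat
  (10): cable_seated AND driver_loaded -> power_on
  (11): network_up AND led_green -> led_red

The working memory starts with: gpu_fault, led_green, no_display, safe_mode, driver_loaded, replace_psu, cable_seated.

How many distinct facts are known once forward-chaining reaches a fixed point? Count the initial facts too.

15

Round 1: (8) [safe_mode AND led_green -> ship_unit]; (10) [cable_seated AND driver_loaded -> power_on]. New: ship_unit, power_on.
Round 2: (1) [power_on AND driver_loaded AND ship_unit -> boot_ok]. New: boot_ok.
Round 3: (4) [boot_ok AND replace_psu -> network_up]. New: network_up.
Round 4: (2) [replace_psu AND network_up -> psu_ok]; (7) [ship_unit AND network_up -> reseat_ram]; (11) [network_up AND led_green -> led_red]. New: psu_ok, reseat_ram, led_red.
Round 5: (3) [led_red -> bios_posted]. New: bios_posted.
Closure: {bios_posted, boot_ok, cable_seated, driver_loaded, gpu_fault, led_green, led_red, network_up, no_display, power_on, psu_ok, replace_psu, reseat_ram, safe_mode, ship_unit} — 15 facts.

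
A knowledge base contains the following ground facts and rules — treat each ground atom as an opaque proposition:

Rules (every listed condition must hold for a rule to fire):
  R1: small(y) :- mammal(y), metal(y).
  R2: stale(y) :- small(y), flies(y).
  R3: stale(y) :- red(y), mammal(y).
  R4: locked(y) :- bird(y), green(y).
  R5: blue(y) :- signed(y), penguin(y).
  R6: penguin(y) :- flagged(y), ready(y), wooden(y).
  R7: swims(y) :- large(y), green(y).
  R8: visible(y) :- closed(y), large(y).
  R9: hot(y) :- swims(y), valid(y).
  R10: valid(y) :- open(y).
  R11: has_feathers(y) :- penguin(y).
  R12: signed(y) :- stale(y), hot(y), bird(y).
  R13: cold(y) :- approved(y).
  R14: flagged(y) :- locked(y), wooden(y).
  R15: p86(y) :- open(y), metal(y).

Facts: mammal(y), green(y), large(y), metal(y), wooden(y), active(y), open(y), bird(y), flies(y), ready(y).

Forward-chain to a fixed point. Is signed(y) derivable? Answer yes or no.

yes

Round 1 fires R1, R4, R7, R10, R15, giving small(y), locked(y), swims(y), valid(y), p86(y).
Round 2 fires R2, R9, R14, giving stale(y), hot(y), flagged(y).
Round 3 fires R6, R12, giving penguin(y), signed(y).
Round 4 fires R5, R11, giving blue(y), has_feathers(y).
signed(y) appears in round 3, so it is derivable.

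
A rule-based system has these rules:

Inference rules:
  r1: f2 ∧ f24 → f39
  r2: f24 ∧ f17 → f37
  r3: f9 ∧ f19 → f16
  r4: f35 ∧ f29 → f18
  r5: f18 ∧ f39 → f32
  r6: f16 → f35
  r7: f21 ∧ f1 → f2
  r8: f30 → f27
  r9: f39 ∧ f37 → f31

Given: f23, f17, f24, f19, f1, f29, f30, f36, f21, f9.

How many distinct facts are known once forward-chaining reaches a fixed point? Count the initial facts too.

Round 1: r2 [f24 ∧ f17 → f37]; r3 [f9 ∧ f19 → f16]; r7 [f21 ∧ f1 → f2]; r8 [f30 → f27]. New: f37, f16, f2, f27.
Round 2: r1 [f2 ∧ f24 → f39]; r6 [f16 → f35]. New: f39, f35.
Round 3: r4 [f35 ∧ f29 → f18]; r9 [f39 ∧ f37 → f31]. New: f18, f31.
Round 4: r5 [f18 ∧ f39 → f32]. New: f32.
Closure: {f1, f16, f17, f18, f19, f2, f21, f23, f24, f27, f29, f30, f31, f32, f35, f36, f37, f39, f9} — 19 facts.

19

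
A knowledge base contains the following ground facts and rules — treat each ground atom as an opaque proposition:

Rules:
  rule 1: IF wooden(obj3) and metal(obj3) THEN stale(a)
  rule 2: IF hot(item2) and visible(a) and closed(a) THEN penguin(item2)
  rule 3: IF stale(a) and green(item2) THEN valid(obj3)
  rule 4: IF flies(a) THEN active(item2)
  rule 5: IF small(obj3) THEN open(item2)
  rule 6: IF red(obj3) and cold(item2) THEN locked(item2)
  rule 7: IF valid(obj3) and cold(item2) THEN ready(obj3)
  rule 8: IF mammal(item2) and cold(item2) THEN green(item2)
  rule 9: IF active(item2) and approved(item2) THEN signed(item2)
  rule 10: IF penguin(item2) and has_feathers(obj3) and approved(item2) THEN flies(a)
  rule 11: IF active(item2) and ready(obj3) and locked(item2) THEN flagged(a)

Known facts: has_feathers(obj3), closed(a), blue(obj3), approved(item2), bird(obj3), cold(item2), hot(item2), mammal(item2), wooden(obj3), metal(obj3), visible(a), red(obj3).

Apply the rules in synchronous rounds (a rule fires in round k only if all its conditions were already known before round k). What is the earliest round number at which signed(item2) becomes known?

Round 1 fires rule 1, rule 2, rule 6, rule 8, giving stale(a), penguin(item2), locked(item2), green(item2).
Round 2 fires rule 3, rule 10, giving valid(obj3), flies(a).
Round 3 fires rule 4, rule 7, giving active(item2), ready(obj3).
Round 4 fires rule 9, rule 11, giving signed(item2), flagged(a).
signed(item2) first appears in round 4.

4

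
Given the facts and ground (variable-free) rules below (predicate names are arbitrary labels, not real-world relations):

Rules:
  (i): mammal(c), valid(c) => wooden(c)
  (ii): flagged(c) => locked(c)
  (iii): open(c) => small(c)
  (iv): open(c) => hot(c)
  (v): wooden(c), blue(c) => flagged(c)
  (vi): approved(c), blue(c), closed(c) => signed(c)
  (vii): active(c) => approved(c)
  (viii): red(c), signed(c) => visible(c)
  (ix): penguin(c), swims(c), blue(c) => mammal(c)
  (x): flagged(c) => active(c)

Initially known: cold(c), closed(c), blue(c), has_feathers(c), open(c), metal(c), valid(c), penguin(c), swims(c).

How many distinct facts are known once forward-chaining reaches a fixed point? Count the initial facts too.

18

Round 1: (iii) [open(c) => small(c)]; (iv) [open(c) => hot(c)]; (ix) [penguin(c), swims(c), blue(c) => mammal(c)]. New: small(c), hot(c), mammal(c).
Round 2: (i) [mammal(c), valid(c) => wooden(c)]. New: wooden(c).
Round 3: (v) [wooden(c), blue(c) => flagged(c)]. New: flagged(c).
Round 4: (ii) [flagged(c) => locked(c)]; (x) [flagged(c) => active(c)]. New: locked(c), active(c).
Round 5: (vii) [active(c) => approved(c)]. New: approved(c).
Round 6: (vi) [approved(c), blue(c), closed(c) => signed(c)]. New: signed(c).
Closure: {active(c), approved(c), blue(c), closed(c), cold(c), flagged(c), has_feathers(c), hot(c), locked(c), mammal(c), metal(c), open(c), penguin(c), signed(c), small(c), swims(c), valid(c), wooden(c)} — 18 facts.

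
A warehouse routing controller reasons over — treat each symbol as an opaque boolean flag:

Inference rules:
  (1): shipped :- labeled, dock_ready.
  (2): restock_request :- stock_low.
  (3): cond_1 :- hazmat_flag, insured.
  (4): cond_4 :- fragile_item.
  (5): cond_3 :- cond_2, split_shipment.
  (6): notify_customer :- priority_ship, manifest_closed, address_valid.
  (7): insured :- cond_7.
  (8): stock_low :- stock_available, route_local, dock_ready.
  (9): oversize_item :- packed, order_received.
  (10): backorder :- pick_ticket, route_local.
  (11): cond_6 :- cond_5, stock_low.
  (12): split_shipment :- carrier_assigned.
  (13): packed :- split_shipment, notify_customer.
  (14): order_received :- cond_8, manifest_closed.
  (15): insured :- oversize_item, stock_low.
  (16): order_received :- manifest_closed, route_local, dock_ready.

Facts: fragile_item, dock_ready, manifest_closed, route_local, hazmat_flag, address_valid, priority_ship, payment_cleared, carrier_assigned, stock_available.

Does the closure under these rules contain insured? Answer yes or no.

Round 1: (4) [cond_4 :- fragile_item.]; (6) [notify_customer :- priority_ship, manifest_closed, address_valid.]; (8) [stock_low :- stock_available, route_local, dock_ready.]; (12) [split_shipment :- carrier_assigned.]; (16) [order_received :- manifest_closed, route_local, dock_ready.]. New: cond_4, notify_customer, stock_low, split_shipment, order_received.
Round 2: (2) [restock_request :- stock_low.]; (13) [packed :- split_shipment, notify_customer.]. New: restock_request, packed.
Round 3: (9) [oversize_item :- packed, order_received.]. New: oversize_item.
Round 4: (15) [insured :- oversize_item, stock_low.]. New: insured.
Round 5: (3) [cond_1 :- hazmat_flag, insured.]. New: cond_1.
insured appears in round 4, so it is derivable.

yes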